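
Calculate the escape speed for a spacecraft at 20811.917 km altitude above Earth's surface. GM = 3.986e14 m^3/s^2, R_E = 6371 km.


r = 6371.0 + 20811.917 = 27182.9170 km = 2.7182917e+07 m
v_esc = sqrt(2*mu/r) = sqrt(2*3.986e14 / 2.7182917e+07)
v_esc = 5415.4633 m/s = 5.4155 km/s

5.4155 km/s


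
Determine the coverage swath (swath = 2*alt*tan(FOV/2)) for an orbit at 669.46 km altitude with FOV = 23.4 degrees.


FOV = 23.4 deg = 0.408407 rad
swath = 2 * alt * tan(FOV/2) = 2 * 669.46 * tan(0.2042035)
swath = 2 * 669.46 * 0.20709
swath = 277.2770 km

277.2770 km


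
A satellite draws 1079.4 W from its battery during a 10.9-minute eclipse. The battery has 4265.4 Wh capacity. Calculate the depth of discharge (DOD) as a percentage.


E_used = P * t / 60 = 1079.4 * 10.9 / 60 = 196.0910 Wh
DOD = E_used / E_total * 100 = 196.0910 / 4265.4 * 100
DOD = 4.5972 %

4.5972 %


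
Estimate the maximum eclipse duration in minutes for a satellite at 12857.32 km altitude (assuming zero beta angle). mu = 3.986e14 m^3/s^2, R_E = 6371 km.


r = 19228.3200 km
T = 442.2542 min
Eclipse fraction = arcsin(R_E/r)/pi = arcsin(6371.0000/19228.3200)/pi
= arcsin(0.3313342)/pi = 0.1074988
Eclipse duration = 0.1074988 * 442.2542 = 47.5418 min

47.5418 minutes


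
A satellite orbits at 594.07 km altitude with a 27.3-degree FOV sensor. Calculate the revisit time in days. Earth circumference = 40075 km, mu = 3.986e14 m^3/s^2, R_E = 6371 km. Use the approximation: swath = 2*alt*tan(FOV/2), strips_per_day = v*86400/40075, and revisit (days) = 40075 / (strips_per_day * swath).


swath = 2*594.07*tan(0.2382374) = 288.5391 km
v = sqrt(mu/r) = 7564.9473 m/s = 7.5649 km/s
strips/day = v*86400/40075 = 7.5649*86400/40075 = 16.3097
coverage/day = strips * swath = 16.3097 * 288.5391 = 4705.9874 km
revisit = 40075 / 4705.9874 = 8.5157 days

8.5157 days


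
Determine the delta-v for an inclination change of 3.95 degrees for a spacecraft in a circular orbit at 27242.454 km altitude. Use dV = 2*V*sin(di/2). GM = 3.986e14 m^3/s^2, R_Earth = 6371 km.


r = 33613.4540 km = 3.3613454e+07 m
V = sqrt(mu/r) = 3443.5951 m/s
di = 3.95 deg = 0.06894051 rad
dV = 2*V*sin(di/2) = 2*3443.5951*sin(0.03447025)
dV = 237.3562 m/s = 0.2373562 km/s

0.2374 km/s


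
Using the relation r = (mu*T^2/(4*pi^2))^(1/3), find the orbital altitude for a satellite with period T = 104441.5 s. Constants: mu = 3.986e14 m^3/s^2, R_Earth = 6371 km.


T = 104441.5 s
r = (mu*T^2/(4*pi^2))^(1/3) = (3.986e14 * 104441.5^2 / (4*pi^2))^(1/3)
r = 4.7933733e+07 m = 47933.7331 km
alt = r - R_E = 47933.7331 - 6371 = 41562.7331 km

41562.7331 km


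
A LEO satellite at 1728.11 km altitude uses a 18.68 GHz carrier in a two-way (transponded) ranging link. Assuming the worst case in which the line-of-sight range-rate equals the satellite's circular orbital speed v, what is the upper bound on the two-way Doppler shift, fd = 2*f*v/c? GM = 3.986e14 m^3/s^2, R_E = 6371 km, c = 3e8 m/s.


r = 8.09911e+06 m
v = sqrt(mu/r) = 7015.3606 m/s (worst-case radial velocity)
f = 18.68 GHz = 1.868e+10 Hz
fd = 2*f*v/c = 2*1.868e+10*7015.3606/3.0e+08
fd = 873646.2383 Hz

873646.2383 Hz


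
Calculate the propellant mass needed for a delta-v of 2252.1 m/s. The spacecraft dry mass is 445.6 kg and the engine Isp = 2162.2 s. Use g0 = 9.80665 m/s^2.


ve = Isp * g0 = 2162.2 * 9.80665 = 21203.938630 m/s
mass ratio = exp(dv/ve) = exp(2252.1/21203.938630) = 1.11205694
m_prop = m_dry * (mr - 1) = 445.6 * (1.11205694 - 1)
m_prop = 49.9326 kg

49.9326 kg


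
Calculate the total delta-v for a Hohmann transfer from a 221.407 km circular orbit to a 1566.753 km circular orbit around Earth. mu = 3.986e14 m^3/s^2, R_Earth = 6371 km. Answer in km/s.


r1 = 6592.4070 km = 6.592407e+06 m
r2 = 7937.7530 km = 7.937753e+06 m
dv1 = sqrt(mu/r1)*(sqrt(2*r2/(r1+r2)) - 1) = 352.0137 m/s
dv2 = sqrt(mu/r2)*(1 - sqrt(2*r1/(r1+r2))) = 336.0272 m/s
total dv = |dv1| + |dv2| = 352.0137 + 336.0272 = 688.0409 m/s = 0.6880409 km/s

0.6880 km/s


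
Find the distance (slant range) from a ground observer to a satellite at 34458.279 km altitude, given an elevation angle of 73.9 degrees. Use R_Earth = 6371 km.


h = 34458.279 km, el = 73.9 deg
d = -R_E*sin(el) + sqrt((R_E*sin(el))^2 + 2*R_E*h + h^2)
d = -6371.0000*sin(1.2898) + sqrt((6371.0000*0.9607792)^2 + 2*6371.0000*34458.279 + 34458.279^2)
d = 34669.9111 km

34669.9111 km


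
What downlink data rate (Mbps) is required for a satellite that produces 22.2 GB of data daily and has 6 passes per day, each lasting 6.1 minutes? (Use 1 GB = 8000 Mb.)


total contact time = 6 * 6.1 * 60 = 2196.0000 s
data = 22.2 GB = 177600.0000 Mb
rate = 177600.0000 / 2196.0000 = 80.8743 Mbps

80.8743 Mbps


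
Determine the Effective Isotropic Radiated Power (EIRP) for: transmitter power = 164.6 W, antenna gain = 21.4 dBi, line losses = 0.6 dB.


Pt = 164.6 W = 22.1643 dBW
EIRP = Pt_dBW + Gt - losses = 22.1643 + 21.4 - 0.6 = 42.9643 dBW

42.9643 dBW


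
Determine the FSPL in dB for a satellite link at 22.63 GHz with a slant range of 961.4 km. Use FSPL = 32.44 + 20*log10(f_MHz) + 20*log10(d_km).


f = 22.63 GHz = 22630.0000 MHz
d = 961.4 km
FSPL = 32.44 + 20*log10(22630.0000) + 20*log10(961.4)
FSPL = 32.44 + 87.0937 + 59.6581
FSPL = 179.1918 dB

179.1918 dB


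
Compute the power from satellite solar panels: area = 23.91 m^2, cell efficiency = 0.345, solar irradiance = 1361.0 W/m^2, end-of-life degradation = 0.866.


P = area * eta * S * degradation
P = 23.91 * 0.345 * 1361.0 * 0.866
P = 9722.4269 W

9722.4269 W


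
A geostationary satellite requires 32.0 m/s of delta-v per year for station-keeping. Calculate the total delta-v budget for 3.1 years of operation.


dV = rate * years = 32.0 * 3.1
dV = 99.2000 m/s

99.2000 m/s


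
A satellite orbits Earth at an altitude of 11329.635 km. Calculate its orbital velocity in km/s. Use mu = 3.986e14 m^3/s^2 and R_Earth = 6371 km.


r = R_E + alt = 6371.0 + 11329.635 = 17700.6350 km = 1.7700635e+07 m
v = sqrt(mu/r) = sqrt(3.986e14 / 1.7700635e+07) = 4745.4153 m/s = 4.7454 km/s

4.7454 km/s


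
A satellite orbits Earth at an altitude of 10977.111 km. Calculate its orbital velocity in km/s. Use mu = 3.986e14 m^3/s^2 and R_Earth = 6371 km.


r = R_E + alt = 6371.0 + 10977.111 = 17348.1110 km = 1.7348111e+07 m
v = sqrt(mu/r) = sqrt(3.986e14 / 1.7348111e+07) = 4793.3876 m/s = 4.7934 km/s

4.7934 km/s


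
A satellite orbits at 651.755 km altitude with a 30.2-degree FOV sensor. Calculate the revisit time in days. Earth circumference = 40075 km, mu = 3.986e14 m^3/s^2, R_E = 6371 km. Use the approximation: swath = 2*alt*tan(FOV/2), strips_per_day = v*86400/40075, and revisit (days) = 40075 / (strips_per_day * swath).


swath = 2*651.755*tan(0.2635447) = 351.7140 km
v = sqrt(mu/r) = 7533.8139 m/s = 7.5338 km/s
strips/day = v*86400/40075 = 7.5338*86400/40075 = 16.2426
coverage/day = strips * swath = 16.2426 * 351.7140 = 5712.7438 km
revisit = 40075 / 5712.7438 = 7.0150 days

7.0150 days


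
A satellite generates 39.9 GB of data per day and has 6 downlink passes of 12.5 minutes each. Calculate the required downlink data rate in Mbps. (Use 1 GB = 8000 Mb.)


total contact time = 6 * 12.5 * 60 = 4500.0000 s
data = 39.9 GB = 319200.0000 Mb
rate = 319200.0000 / 4500.0000 = 70.9333 Mbps

70.9333 Mbps


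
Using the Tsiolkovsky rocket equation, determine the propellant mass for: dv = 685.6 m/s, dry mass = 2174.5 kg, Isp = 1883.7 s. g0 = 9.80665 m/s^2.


ve = Isp * g0 = 1883.7 * 9.80665 = 18472.786605 m/s
mass ratio = exp(dv/ve) = exp(685.6/18472.786605) = 1.03781138
m_prop = m_dry * (mr - 1) = 2174.5 * (1.03781138 - 1)
m_prop = 82.2208 kg

82.2208 kg


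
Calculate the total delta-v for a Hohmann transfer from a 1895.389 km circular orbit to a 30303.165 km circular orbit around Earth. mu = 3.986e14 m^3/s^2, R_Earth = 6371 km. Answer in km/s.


r1 = 8266.3890 km = 8.266389e+06 m
r2 = 36674.1650 km = 3.6674165e+07 m
dv1 = sqrt(mu/r1)*(sqrt(2*r2/(r1+r2)) - 1) = 1927.2708 m/s
dv2 = sqrt(mu/r2)*(1 - sqrt(2*r1/(r1+r2))) = 1297.1732 m/s
total dv = |dv1| + |dv2| = 1927.2708 + 1297.1732 = 3224.4440 m/s = 3.2244 km/s

3.2244 km/s


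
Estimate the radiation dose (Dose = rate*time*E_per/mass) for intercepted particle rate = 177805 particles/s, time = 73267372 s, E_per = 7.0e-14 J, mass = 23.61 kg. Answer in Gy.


Total energy deposited = rate * time * E_per
  = 177805 * 73267372 * 7.0e-14 = 0.9119114 J
Dose = E_total / mass = 0.9119114 / 23.61
Dose = 0.03862395 Gy

0.0386 Gy


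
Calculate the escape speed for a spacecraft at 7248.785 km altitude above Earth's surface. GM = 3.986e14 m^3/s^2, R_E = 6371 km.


r = 6371.0 + 7248.785 = 13619.7850 km = 1.3619785e+07 m
v_esc = sqrt(2*mu/r) = sqrt(2*3.986e14 / 1.3619785e+07)
v_esc = 7650.6533 m/s = 7.6507 km/s

7.6507 km/s


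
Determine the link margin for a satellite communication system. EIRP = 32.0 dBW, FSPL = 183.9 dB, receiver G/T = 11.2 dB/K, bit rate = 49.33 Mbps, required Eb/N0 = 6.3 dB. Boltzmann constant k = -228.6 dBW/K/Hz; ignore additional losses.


C/N0 = EIRP - FSPL + G/T - k = 32.0 - 183.9 + 11.2 - (-228.6)
C/N0 = 87.9000 dB-Hz
R_b = 49.33 Mbps = 4.933e+07 bps -> 10*log10(R_b) = 76.9311 dB-Hz
Eb/N0 = C/N0 - 10*log10(R_b) = 87.9000 - 76.9311 = 10.9689 dB
Margin = Eb/N0 - Eb/N0_req = 10.9689 - 6.3 = 4.6689 dB (link closes)

4.6689 dB


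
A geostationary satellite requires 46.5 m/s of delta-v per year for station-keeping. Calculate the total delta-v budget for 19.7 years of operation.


dV = rate * years = 46.5 * 19.7
dV = 916.0500 m/s

916.0500 m/s


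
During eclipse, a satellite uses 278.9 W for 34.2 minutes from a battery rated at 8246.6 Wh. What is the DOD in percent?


E_used = P * t / 60 = 278.9 * 34.2 / 60 = 158.9730 Wh
DOD = E_used / E_total * 100 = 158.9730 / 8246.6 * 100
DOD = 1.9277 %

1.9277 %


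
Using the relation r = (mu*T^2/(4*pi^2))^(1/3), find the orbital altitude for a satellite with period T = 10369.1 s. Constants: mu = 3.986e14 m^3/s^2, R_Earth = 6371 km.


T = 10369.1 s
r = (mu*T^2/(4*pi^2))^(1/3) = (3.986e14 * 10369.1^2 / (4*pi^2))^(1/3)
r = 1.0277478e+07 m = 10277.4781 km
alt = r - R_E = 10277.4781 - 6371 = 3906.4781 km

3906.4781 km


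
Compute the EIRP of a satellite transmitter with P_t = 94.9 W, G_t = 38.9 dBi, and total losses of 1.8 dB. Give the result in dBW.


Pt = 94.9 W = 19.7727 dBW
EIRP = Pt_dBW + Gt - losses = 19.7727 + 38.9 - 1.8 = 56.8727 dBW

56.8727 dBW


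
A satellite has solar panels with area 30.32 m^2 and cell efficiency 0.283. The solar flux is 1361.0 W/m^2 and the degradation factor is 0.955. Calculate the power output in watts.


P = area * eta * S * degradation
P = 30.32 * 0.283 * 1361.0 * 0.955
P = 11152.6258 W

11152.6258 W


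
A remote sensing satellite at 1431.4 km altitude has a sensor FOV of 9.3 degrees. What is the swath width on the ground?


FOV = 9.3 deg = 0.1623156 rad
swath = 2 * alt * tan(FOV/2) = 2 * 1431.4 * tan(0.08115781)
swath = 2 * 1431.4 * 0.08133647
swath = 232.8500 km

232.8500 km


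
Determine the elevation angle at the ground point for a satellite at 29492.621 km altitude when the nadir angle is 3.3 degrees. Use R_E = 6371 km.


r = R_E + alt = 35863.6210 km
Law of sines in the satellite / Earth-center / ground-point triangle:
  sin(nadir)/R_E = sin(90 + el)/r  =>  cos(el) = (r/R_E)*sin(nadir)
cos(el) = (35863.6210 / 6371.0000) * sin(3.3 deg) = 0.3240393
el = arccos(0.3240393) = 71.0926 deg
(Earth-central angle = 90 - nadir - el = 15.6074 deg)

71.0926 degrees


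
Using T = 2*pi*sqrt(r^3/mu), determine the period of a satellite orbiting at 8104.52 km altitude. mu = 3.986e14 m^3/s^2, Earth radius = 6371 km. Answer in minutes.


r = 14475.5200 km = 1.447552e+07 m
T = 2*pi*sqrt(r^3/mu) = 2*pi*sqrt(3.0332103e+21 / 3.986e14)
T = 17332.5508 s = 288.8758 min

288.8758 minutes


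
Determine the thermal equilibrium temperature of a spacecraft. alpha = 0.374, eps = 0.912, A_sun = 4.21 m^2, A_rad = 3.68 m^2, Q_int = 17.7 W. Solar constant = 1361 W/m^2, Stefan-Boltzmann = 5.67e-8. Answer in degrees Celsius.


Numerator = alpha*S*A_sun + Q_int = 0.374*1361*4.21 + 17.7 = 2160.6489 W
Denominator = eps*sigma*A_rad = 0.912*5.67e-8*3.68 = 1.9029427e-07 W/K^4
T^4 = 1.1354251e+10 K^4
T = 326.4297 K = 53.2797 C

53.2797 degrees Celsius


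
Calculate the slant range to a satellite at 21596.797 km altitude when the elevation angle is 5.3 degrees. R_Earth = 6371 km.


h = 21596.797 km, el = 5.3 deg
d = -R_E*sin(el) + sqrt((R_E*sin(el))^2 + 2*R_E*h + h^2)
d = -6371.0000*sin(0.09250245) + sqrt((6371.0000*0.09237059)^2 + 2*6371.0000*21596.797 + 21596.797^2)
d = 26650.3460 km

26650.3460 km


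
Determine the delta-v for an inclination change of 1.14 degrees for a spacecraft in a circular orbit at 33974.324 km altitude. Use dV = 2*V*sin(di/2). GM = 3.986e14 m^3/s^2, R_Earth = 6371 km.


r = 40345.3240 km = 4.0345324e+07 m
V = sqrt(mu/r) = 3143.2002 m/s
di = 1.14 deg = 0.01989675 rad
dV = 2*V*sin(di/2) = 2*3143.2002*sin(0.009948377)
dV = 62.5384 m/s = 0.06253845 km/s

0.0625 km/s


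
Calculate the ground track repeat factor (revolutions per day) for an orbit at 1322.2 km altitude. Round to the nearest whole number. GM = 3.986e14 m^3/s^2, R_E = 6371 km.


r = 7.6932e+06 m
T = 2*pi*sqrt(r^3/mu) = 6715.3980 s = 111.9233 min
revs/day = 1440 / 111.9233 = 12.8660
Rounded: 13 revolutions per day

13 revolutions per day


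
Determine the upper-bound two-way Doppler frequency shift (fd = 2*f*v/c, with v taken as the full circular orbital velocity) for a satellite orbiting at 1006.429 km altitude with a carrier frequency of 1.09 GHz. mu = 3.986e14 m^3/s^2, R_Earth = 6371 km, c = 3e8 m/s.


r = 7.377429e+06 m
v = sqrt(mu/r) = 7350.4872 m/s (worst-case radial velocity)
f = 1.09 GHz = 1.09e+09 Hz
fd = 2*f*v/c = 2*1.09e+09*7350.4872/3.0e+08
fd = 53413.5406 Hz

53413.5406 Hz


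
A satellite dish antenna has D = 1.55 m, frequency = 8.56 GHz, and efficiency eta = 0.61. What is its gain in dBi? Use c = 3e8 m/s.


lambda = c/f = 3e8 / 8.56e+09 = 0.03504673 m
G = eta*(pi*D/lambda)^2 = 0.61*(pi*1.55/0.03504673)^2
G = 11776.0054 (linear)
G = 10*log10(11776.0054) = 40.7100 dBi

40.7100 dBi


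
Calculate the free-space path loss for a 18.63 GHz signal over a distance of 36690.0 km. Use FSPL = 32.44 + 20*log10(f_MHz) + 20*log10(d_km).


f = 18.63 GHz = 18630.0000 MHz
d = 36690.0 km
FSPL = 32.44 + 20*log10(18630.0000) + 20*log10(36690.0)
FSPL = 32.44 + 85.4043 + 91.2910
FSPL = 209.1352 dB

209.1352 dB


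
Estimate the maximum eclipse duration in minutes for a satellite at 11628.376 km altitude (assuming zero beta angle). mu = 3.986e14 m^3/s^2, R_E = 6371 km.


r = 17999.3760 km
T = 400.5402 min
Eclipse fraction = arcsin(R_E/r)/pi = arcsin(6371.0000/17999.3760)/pi
= arcsin(0.3539567)/pi = 0.115164
Eclipse duration = 0.115164 * 400.5402 = 46.1278 min

46.1278 minutes


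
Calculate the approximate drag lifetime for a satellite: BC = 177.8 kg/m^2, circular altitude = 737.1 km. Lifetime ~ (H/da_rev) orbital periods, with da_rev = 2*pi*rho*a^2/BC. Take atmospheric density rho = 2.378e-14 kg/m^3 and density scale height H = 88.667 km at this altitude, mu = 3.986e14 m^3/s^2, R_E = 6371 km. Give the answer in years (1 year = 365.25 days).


a = R_E + alt = 7108.1000 km = 7.1081e+06 m
da_rev = 2*pi*rho*a^2/BC = 2*pi*2.378e-14*(7.1081e+06)^2/177.8 = 0.042458732 m per revolution
N = H/da_rev = 88667.0000 m / 0.042458732 m = 2.0883101e+06 revolutions
P = 2*pi*sqrt(a^3/mu) = 5964.0533 s
lifetime = N*P = 2.0883101e+06 * 5964.0533 = 1.2454793e+10 s = 144152.6952 days
years = 144152.6952 / 365.25 = 394.6686 years

394.6686 years


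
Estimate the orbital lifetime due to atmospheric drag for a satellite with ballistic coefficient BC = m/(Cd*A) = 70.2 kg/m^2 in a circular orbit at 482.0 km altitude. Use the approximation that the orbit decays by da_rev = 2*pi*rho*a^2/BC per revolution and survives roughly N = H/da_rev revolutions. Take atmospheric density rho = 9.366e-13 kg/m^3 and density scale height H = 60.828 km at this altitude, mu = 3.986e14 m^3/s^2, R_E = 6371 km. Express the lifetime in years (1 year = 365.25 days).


a = R_E + alt = 6853.0000 km = 6.853e+06 m
da_rev = 2*pi*rho*a^2/BC = 2*pi*9.366e-13*(6.853e+06)^2/70.2 = 3.936936 m per revolution
N = H/da_rev = 60828.0000 m / 3.936936 m = 15450.5934 revolutions
P = 2*pi*sqrt(a^3/mu) = 5645.8888 s
lifetime = N*P = 15450.5934 * 5645.8888 = 8.7232332e+07 s = 1009.6335 days
years = 1009.6335 / 365.25 = 2.7642 years

2.7642 years


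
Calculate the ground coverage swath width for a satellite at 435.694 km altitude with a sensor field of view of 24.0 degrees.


FOV = 24.0 deg = 0.418879 rad
swath = 2 * alt * tan(FOV/2) = 2 * 435.694 * tan(0.2094395)
swath = 2 * 435.694 * 0.2125566
swath = 185.2192 km

185.2192 km


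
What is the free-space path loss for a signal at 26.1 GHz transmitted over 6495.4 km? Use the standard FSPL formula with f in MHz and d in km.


f = 26.1 GHz = 26100.0000 MHz
d = 6495.4 km
FSPL = 32.44 + 20*log10(26100.0000) + 20*log10(6495.4)
FSPL = 32.44 + 88.3328 + 76.2521
FSPL = 197.0249 dB

197.0249 dB


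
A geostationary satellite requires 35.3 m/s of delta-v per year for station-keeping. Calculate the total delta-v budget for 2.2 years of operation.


dV = rate * years = 35.3 * 2.2
dV = 77.6600 m/s

77.6600 m/s


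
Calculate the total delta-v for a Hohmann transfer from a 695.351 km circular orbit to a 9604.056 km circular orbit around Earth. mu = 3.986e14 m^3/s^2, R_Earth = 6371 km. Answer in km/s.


r1 = 7066.3510 km = 7.066351e+06 m
r2 = 15975.0560 km = 1.5975056e+07 m
dv1 = sqrt(mu/r1)*(sqrt(2*r2/(r1+r2)) - 1) = 1333.5436 m/s
dv2 = sqrt(mu/r2)*(1 - sqrt(2*r1/(r1+r2))) = 1083.0771 m/s
total dv = |dv1| + |dv2| = 1333.5436 + 1083.0771 = 2416.6207 m/s = 2.4166 km/s

2.4166 km/s


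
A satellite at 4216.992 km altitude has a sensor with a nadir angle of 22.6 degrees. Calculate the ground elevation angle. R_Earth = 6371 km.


r = R_E + alt = 10587.9920 km
Law of sines in the satellite / Earth-center / ground-point triangle:
  sin(nadir)/R_E = sin(90 + el)/r  =>  cos(el) = (r/R_E)*sin(nadir)
cos(el) = (10587.9920 / 6371.0000) * sin(22.6 deg) = 0.638662
el = arccos(0.638662) = 50.3079 deg
(Earth-central angle = 90 - nadir - el = 17.0921 deg)

50.3079 degrees


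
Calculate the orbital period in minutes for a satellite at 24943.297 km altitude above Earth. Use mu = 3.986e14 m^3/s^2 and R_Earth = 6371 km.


r = 31314.2970 km = 3.1314297e+07 m
T = 2*pi*sqrt(r^3/mu) = 2*pi*sqrt(3.0706336e+22 / 3.986e14)
T = 55147.4227 s = 919.1237 min

919.1237 minutes


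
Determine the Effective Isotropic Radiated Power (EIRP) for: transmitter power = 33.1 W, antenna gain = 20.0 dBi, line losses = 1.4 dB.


Pt = 33.1 W = 15.1983 dBW
EIRP = Pt_dBW + Gt - losses = 15.1983 + 20.0 - 1.4 = 33.7983 dBW

33.7983 dBW


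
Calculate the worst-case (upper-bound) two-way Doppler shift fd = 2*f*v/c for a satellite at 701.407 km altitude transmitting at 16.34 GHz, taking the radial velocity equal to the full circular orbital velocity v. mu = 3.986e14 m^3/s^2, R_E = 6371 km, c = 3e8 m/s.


r = 7.072407e+06 m
v = sqrt(mu/r) = 7507.3217 m/s (worst-case radial velocity)
f = 16.34 GHz = 1.634e+10 Hz
fd = 2*f*v/c = 2*1.634e+10*7507.3217/3.0e+08
fd = 817797.5736 Hz

817797.5736 Hz


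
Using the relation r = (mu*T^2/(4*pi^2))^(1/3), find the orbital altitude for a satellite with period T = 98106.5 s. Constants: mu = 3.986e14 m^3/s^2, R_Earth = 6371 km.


T = 98106.5 s
r = (mu*T^2/(4*pi^2))^(1/3) = (3.986e14 * 98106.5^2 / (4*pi^2))^(1/3)
r = 4.5975279e+07 m = 45975.2791 km
alt = r - R_E = 45975.2791 - 6371 = 39604.2791 km

39604.2791 km


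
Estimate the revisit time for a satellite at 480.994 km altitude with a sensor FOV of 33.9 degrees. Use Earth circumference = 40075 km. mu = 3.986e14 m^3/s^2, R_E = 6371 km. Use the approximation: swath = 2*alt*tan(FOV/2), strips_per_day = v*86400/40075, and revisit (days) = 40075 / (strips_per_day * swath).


swath = 2*480.994*tan(0.2958333) = 293.1915 km
v = sqrt(mu/r) = 7627.1126 m/s = 7.6271 km/s
strips/day = v*86400/40075 = 7.6271*86400/40075 = 16.4437
coverage/day = strips * swath = 16.4437 * 293.1915 = 4821.1627 km
revisit = 40075 / 4821.1627 = 8.3123 days

8.3123 days


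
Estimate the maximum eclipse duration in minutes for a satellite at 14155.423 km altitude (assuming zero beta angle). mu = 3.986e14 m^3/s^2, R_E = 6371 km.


r = 20526.4230 km
T = 487.7866 min
Eclipse fraction = arcsin(R_E/r)/pi = arcsin(6371.0000/20526.4230)/pi
= arcsin(0.3103804)/pi = 0.1004564
Eclipse duration = 0.1004564 * 487.7866 = 49.0013 min

49.0013 minutes


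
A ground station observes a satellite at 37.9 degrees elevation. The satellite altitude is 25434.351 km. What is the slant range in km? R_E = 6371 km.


h = 25434.351 km, el = 37.9 deg
d = -R_E*sin(el) + sqrt((R_E*sin(el))^2 + 2*R_E*h + h^2)
d = -6371.0000*sin(0.6614798) + sqrt((6371.0000*0.6142852)^2 + 2*6371.0000*25434.351 + 25434.351^2)
d = 27491.9150 km

27491.9150 km


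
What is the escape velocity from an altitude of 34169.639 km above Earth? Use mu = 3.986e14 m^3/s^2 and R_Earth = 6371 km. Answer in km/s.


r = 6371.0 + 34169.639 = 40540.6390 km = 4.0540639e+07 m
v_esc = sqrt(2*mu/r) = sqrt(2*3.986e14 / 4.0540639e+07)
v_esc = 4434.4356 m/s = 4.4344 km/s

4.4344 km/s


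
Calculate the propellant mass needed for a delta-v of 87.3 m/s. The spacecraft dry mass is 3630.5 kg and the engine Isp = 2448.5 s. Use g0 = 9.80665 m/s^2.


ve = Isp * g0 = 2448.5 * 9.80665 = 24011.582525 m/s
mass ratio = exp(dv/ve) = exp(87.3/24011.582525) = 1.00364236
m_prop = m_dry * (mr - 1) = 3630.5 * (1.00364236 - 1)
m_prop = 13.2236 kg

13.2236 kg


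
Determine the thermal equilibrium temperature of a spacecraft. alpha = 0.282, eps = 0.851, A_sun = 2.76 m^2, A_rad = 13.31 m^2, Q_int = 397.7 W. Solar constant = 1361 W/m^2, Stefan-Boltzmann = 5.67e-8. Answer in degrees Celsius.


Numerator = alpha*S*A_sun + Q_int = 0.282*1361*2.76 + 397.7 = 1456.9935 W
Denominator = eps*sigma*A_rad = 0.851*5.67e-8*13.31 = 6.4223013e-07 W/K^4
T^4 = 2.2686471e+09 K^4
T = 218.2437 K = -54.9063 C

-54.9063 degrees Celsius


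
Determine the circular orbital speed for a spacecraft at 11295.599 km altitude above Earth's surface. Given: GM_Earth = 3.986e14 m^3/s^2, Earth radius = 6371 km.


r = R_E + alt = 6371.0 + 11295.599 = 17666.5990 km = 1.7666599e+07 m
v = sqrt(mu/r) = sqrt(3.986e14 / 1.7666599e+07) = 4749.9843 m/s = 4.7500 km/s

4.7500 km/s


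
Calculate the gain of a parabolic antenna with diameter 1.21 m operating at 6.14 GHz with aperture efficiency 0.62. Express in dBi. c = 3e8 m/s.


lambda = c/f = 3e8 / 6.14e+09 = 0.04885993 m
G = eta*(pi*D/lambda)^2 = 0.62*(pi*1.21/0.04885993)^2
G = 3752.8085 (linear)
G = 10*log10(3752.8085) = 35.7436 dBi

35.7436 dBi


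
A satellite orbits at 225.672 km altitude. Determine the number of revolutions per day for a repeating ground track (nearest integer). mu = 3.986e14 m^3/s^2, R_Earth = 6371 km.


r = 6.596672e+06 m
T = 2*pi*sqrt(r^3/mu) = 5332.1033 s = 88.8684 min
revs/day = 1440 / 88.8684 = 16.2037
Rounded: 16 revolutions per day

16 revolutions per day


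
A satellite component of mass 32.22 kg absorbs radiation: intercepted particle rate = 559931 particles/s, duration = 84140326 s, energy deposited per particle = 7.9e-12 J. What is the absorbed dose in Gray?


Total energy deposited = rate * time * E_per
  = 559931 * 84140326 * 7.9e-12 = 372.1909 J
Dose = E_total / mass = 372.1909 / 32.22
Dose = 11.5515 Gy

11.5515 Gy


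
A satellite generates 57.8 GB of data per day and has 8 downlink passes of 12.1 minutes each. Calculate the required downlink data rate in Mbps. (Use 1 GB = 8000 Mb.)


total contact time = 8 * 12.1 * 60 = 5808.0000 s
data = 57.8 GB = 462400.0000 Mb
rate = 462400.0000 / 5808.0000 = 79.6143 Mbps

79.6143 Mbps


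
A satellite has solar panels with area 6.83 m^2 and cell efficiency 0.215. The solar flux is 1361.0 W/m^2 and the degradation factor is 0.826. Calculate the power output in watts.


P = area * eta * S * degradation
P = 6.83 * 0.215 * 1361.0 * 0.826
P = 1650.8109 W

1650.8109 W


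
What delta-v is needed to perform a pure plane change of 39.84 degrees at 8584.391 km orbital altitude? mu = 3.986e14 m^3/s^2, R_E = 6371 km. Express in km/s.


r = 14955.3910 km = 1.4955391e+07 m
V = sqrt(mu/r) = 5162.6153 m/s
di = 39.84 deg = 0.6953392 rad
dV = 2*V*sin(di/2) = 2*5162.6153*sin(0.3476696)
dV = 3517.8861 m/s = 3.5179 km/s

3.5179 km/s


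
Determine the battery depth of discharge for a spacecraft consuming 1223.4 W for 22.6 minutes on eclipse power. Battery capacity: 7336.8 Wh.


E_used = P * t / 60 = 1223.4 * 22.6 / 60 = 460.8140 Wh
DOD = E_used / E_total * 100 = 460.8140 / 7336.8 * 100
DOD = 6.2809 %

6.2809 %


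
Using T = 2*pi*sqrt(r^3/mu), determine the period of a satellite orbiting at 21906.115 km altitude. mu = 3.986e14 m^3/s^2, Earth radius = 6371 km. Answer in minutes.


r = 28277.1150 km = 2.8277115e+07 m
T = 2*pi*sqrt(r^3/mu) = 2*pi*sqrt(2.2610246e+22 / 3.986e14)
T = 47322.0847 s = 788.7014 min

788.7014 minutes


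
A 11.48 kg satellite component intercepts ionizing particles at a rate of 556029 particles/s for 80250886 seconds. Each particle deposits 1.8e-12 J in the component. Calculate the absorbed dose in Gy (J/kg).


Total energy deposited = rate * time * E_per
  = 556029 * 80250886 * 1.8e-12 = 80.3193 J
Dose = E_total / mass = 80.3193 / 11.48
Dose = 6.9965 Gy

6.9965 Gy


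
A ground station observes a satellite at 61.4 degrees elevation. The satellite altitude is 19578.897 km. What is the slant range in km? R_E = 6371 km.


h = 19578.897 km, el = 61.4 deg
d = -R_E*sin(el) + sqrt((R_E*sin(el))^2 + 2*R_E*h + h^2)
d = -6371.0000*sin(1.0716) + sqrt((6371.0000*0.877983)^2 + 2*6371.0000*19578.897 + 19578.897^2)
d = 20176.4346 km

20176.4346 km


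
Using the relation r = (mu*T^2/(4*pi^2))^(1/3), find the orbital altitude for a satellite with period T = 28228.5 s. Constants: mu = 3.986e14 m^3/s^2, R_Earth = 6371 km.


T = 28228.5 s
r = (mu*T^2/(4*pi^2))^(1/3) = (3.986e14 * 28228.5^2 / (4*pi^2))^(1/3)
r = 2.0037847e+07 m = 20037.8469 km
alt = r - R_E = 20037.8469 - 6371 = 13666.8469 km

13666.8469 km


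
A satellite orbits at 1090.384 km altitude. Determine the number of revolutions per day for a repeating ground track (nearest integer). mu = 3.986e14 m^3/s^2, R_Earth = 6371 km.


r = 7.461384e+06 m
T = 2*pi*sqrt(r^3/mu) = 6414.1677 s = 106.9028 min
revs/day = 1440 / 106.9028 = 13.4702
Rounded: 13 revolutions per day

13 revolutions per day


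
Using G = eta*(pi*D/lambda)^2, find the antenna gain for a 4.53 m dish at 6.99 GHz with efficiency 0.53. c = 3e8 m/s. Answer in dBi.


lambda = c/f = 3e8 / 6.99e+09 = 0.04291845 m
G = eta*(pi*D/lambda)^2 = 0.53*(pi*4.53/0.04291845)^2
G = 58275.2119 (linear)
G = 10*log10(58275.2119) = 47.6548 dBi

47.6548 dBi


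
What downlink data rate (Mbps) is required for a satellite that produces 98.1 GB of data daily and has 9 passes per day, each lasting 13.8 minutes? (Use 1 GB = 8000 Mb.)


total contact time = 9 * 13.8 * 60 = 7452.0000 s
data = 98.1 GB = 784800.0000 Mb
rate = 784800.0000 / 7452.0000 = 105.3140 Mbps

105.3140 Mbps


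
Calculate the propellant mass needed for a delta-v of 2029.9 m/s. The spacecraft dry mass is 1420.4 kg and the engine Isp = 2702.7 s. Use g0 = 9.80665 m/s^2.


ve = Isp * g0 = 2702.7 * 9.80665 = 26504.432955 m/s
mass ratio = exp(dv/ve) = exp(2029.9/26504.432955) = 1.07959631
m_prop = m_dry * (mr - 1) = 1420.4 * (1.07959631 - 1)
m_prop = 113.0586 kg

113.0586 kg


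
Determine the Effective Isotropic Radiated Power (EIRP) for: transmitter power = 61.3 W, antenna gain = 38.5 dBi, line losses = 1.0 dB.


Pt = 61.3 W = 17.8746 dBW
EIRP = Pt_dBW + Gt - losses = 17.8746 + 38.5 - 1.0 = 55.3746 dBW

55.3746 dBW


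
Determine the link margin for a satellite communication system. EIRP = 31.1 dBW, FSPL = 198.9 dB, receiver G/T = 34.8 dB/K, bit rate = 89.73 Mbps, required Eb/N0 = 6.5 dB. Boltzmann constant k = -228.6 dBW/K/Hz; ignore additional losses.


C/N0 = EIRP - FSPL + G/T - k = 31.1 - 198.9 + 34.8 - (-228.6)
C/N0 = 95.6000 dB-Hz
R_b = 89.73 Mbps = 8.973e+07 bps -> 10*log10(R_b) = 79.5294 dB-Hz
Eb/N0 = C/N0 - 10*log10(R_b) = 95.6000 - 79.5294 = 16.0706 dB
Margin = Eb/N0 - Eb/N0_req = 16.0706 - 6.5 = 9.5706 dB (link closes)

9.5706 dB


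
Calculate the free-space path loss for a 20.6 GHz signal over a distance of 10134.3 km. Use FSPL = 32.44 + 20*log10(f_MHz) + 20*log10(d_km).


f = 20.6 GHz = 20600.0000 MHz
d = 10134.3 km
FSPL = 32.44 + 20*log10(20600.0000) + 20*log10(10134.3)
FSPL = 32.44 + 86.2773 + 80.1159
FSPL = 198.8332 dB

198.8332 dB


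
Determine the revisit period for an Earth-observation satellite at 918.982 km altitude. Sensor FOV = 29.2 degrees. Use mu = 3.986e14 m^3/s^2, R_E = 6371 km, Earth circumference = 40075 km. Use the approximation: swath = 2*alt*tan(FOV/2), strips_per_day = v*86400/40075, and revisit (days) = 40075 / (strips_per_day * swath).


swath = 2*918.982*tan(0.2548181) = 478.7538 km
v = sqrt(mu/r) = 7394.4422 m/s = 7.3944 km/s
strips/day = v*86400/40075 = 7.3944*86400/40075 = 15.9421
coverage/day = strips * swath = 15.9421 * 478.7538 = 7632.3421 km
revisit = 40075 / 7632.3421 = 5.2507 days

5.2507 days


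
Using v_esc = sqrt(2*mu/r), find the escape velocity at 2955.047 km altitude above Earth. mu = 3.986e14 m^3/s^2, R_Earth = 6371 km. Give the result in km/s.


r = 6371.0 + 2955.047 = 9326.0470 km = 9.326047e+06 m
v_esc = sqrt(2*mu/r) = sqrt(2*3.986e14 / 9.326047e+06)
v_esc = 9245.5946 m/s = 9.2456 km/s

9.2456 km/s


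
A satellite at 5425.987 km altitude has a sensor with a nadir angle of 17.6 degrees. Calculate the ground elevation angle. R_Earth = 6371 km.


r = R_E + alt = 11796.9870 km
Law of sines in the satellite / Earth-center / ground-point triangle:
  sin(nadir)/R_E = sin(90 + el)/r  =>  cos(el) = (r/R_E)*sin(nadir)
cos(el) = (11796.9870 / 6371.0000) * sin(17.6 deg) = 0.5598891
el = arccos(0.5598891) = 55.9519 deg
(Earth-central angle = 90 - nadir - el = 16.4481 deg)

55.9519 degrees


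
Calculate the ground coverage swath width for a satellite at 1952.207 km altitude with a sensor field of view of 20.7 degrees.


FOV = 20.7 deg = 0.3612832 rad
swath = 2 * alt * tan(FOV/2) = 2 * 1952.207 * tan(0.1806416)
swath = 2 * 1952.207 * 0.1826324
swath = 713.0726 km

713.0726 km


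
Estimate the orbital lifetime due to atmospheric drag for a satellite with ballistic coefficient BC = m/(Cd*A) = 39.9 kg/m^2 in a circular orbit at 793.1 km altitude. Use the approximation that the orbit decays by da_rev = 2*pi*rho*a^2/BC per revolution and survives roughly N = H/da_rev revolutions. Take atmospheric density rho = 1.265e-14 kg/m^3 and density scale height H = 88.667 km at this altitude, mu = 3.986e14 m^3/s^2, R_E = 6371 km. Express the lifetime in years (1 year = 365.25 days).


a = R_E + alt = 7164.1000 km = 7.1641e+06 m
da_rev = 2*pi*rho*a^2/BC = 2*pi*1.265e-14*(7.1641e+06)^2/39.9 = 0.102239985 m per revolution
N = H/da_rev = 88667.0000 m / 0.102239985 m = 867243.8680 revolutions
P = 2*pi*sqrt(a^3/mu) = 6034.6721 s
lifetime = N*P = 867243.8680 * 6034.6721 = 5.2335324e+09 s = 60573.2918 days
years = 60573.2918 / 365.25 = 165.8406 years

165.8406 years


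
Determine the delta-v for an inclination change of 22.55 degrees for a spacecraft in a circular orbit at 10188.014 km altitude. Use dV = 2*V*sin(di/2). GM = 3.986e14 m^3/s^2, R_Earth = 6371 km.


r = 16559.0140 km = 1.6559014e+07 m
V = sqrt(mu/r) = 4906.2696 m/s
di = 22.55 deg = 0.3935717 rad
dV = 2*V*sin(di/2) = 2*4906.2696*sin(0.1967859)
dV = 1918.5305 m/s = 1.9185 km/s

1.9185 km/s


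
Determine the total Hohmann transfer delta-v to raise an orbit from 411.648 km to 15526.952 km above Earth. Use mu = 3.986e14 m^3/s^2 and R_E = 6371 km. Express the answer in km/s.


r1 = 6782.6480 km = 6.782648e+06 m
r2 = 21897.9520 km = 2.1897952e+07 m
dv1 = sqrt(mu/r1)*(sqrt(2*r2/(r1+r2)) - 1) = 1807.0861 m/s
dv2 = sqrt(mu/r2)*(1 - sqrt(2*r1/(r1+r2))) = 1332.2678 m/s
total dv = |dv1| + |dv2| = 1807.0861 + 1332.2678 = 3139.3539 m/s = 3.1394 km/s

3.1394 km/s


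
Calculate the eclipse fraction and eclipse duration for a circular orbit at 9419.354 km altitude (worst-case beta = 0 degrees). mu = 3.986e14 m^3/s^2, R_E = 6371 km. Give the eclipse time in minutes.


r = 15790.3540 km
T = 329.1151 min
Eclipse fraction = arcsin(R_E/r)/pi = arcsin(6371.0000/15790.3540)/pi
= arcsin(0.4034742)/pi = 0.1321975
Eclipse duration = 0.1321975 * 329.1151 = 43.5082 min

43.5082 minutes


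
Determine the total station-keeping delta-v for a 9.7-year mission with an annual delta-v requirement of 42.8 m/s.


dV = rate * years = 42.8 * 9.7
dV = 415.1600 m/s

415.1600 m/s


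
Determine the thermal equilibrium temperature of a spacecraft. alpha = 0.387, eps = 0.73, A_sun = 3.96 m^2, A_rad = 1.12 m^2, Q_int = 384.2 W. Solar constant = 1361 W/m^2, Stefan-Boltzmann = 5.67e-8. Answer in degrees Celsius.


Numerator = alpha*S*A_sun + Q_int = 0.387*1361*3.96 + 384.2 = 2469.9597 W
Denominator = eps*sigma*A_rad = 0.73*5.67e-8*1.12 = 4.635792e-08 W/K^4
T^4 = 5.328021e+10 K^4
T = 480.4426 K = 207.2926 C

207.2926 degrees Celsius


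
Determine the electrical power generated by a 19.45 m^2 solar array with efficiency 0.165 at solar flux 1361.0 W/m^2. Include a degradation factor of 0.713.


P = area * eta * S * degradation
P = 19.45 * 0.165 * 1361.0 * 0.713
P = 3114.2337 W

3114.2337 W


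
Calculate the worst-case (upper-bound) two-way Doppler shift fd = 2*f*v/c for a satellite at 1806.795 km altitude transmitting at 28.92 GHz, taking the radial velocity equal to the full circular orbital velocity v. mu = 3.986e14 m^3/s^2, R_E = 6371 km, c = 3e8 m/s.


r = 8.177795e+06 m
v = sqrt(mu/r) = 6981.5289 m/s (worst-case radial velocity)
f = 28.92 GHz = 2.892e+10 Hz
fd = 2*f*v/c = 2*2.892e+10*6981.5289/3.0e+08
fd = 1.3460388e+06 Hz

1.3460e+06 Hz


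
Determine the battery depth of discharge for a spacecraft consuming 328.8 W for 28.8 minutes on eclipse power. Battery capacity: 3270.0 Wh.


E_used = P * t / 60 = 328.8 * 28.8 / 60 = 157.8240 Wh
DOD = E_used / E_total * 100 = 157.8240 / 3270.0 * 100
DOD = 4.8264 %

4.8264 %


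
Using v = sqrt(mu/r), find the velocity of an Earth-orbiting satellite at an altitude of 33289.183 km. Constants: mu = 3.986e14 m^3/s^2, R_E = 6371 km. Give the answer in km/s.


r = R_E + alt = 6371.0 + 33289.183 = 39660.1830 km = 3.9660183e+07 m
v = sqrt(mu/r) = sqrt(3.986e14 / 3.9660183e+07) = 3170.2338 m/s = 3.1702 km/s

3.1702 km/s


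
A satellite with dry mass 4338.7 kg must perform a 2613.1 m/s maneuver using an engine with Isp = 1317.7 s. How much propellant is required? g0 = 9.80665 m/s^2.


ve = Isp * g0 = 1317.7 * 9.80665 = 12922.222705 m/s
mass ratio = exp(dv/ve) = exp(2613.1/12922.222705) = 1.22411426
m_prop = m_dry * (mr - 1) = 4338.7 * (1.22411426 - 1)
m_prop = 972.3646 kg

972.3646 kg


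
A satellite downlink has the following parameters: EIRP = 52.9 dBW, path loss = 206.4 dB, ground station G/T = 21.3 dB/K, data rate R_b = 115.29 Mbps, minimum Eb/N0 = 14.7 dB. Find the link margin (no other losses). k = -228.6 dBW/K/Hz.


C/N0 = EIRP - FSPL + G/T - k = 52.9 - 206.4 + 21.3 - (-228.6)
C/N0 = 96.4000 dB-Hz
R_b = 115.29 Mbps = 1.1529e+08 bps -> 10*log10(R_b) = 80.6179 dB-Hz
Eb/N0 = C/N0 - 10*log10(R_b) = 96.4000 - 80.6179 = 15.7821 dB
Margin = Eb/N0 - Eb/N0_req = 15.7821 - 14.7 = 1.0821 dB (link closes)

1.0821 dB


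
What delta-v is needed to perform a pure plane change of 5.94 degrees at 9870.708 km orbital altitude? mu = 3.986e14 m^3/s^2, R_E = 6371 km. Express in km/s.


r = 16241.7080 km = 1.6241708e+07 m
V = sqrt(mu/r) = 4953.9634 m/s
di = 5.94 deg = 0.1036726 rad
dV = 2*V*sin(di/2) = 2*4953.9634*sin(0.05183628)
dV = 513.3601 m/s = 0.5133601 km/s

0.5134 km/s


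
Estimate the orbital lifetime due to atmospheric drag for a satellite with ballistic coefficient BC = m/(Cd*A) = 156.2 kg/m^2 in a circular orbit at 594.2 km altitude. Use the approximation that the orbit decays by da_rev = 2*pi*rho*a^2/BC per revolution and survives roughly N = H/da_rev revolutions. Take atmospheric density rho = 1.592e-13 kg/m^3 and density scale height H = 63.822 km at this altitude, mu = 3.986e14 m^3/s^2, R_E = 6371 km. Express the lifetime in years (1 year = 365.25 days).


a = R_E + alt = 6965.2000 km = 6.9652e+06 m
da_rev = 2*pi*rho*a^2/BC = 2*pi*1.592e-13*(6.9652e+06)^2/156.2 = 0.310676987 m per revolution
N = H/da_rev = 63822.0000 m / 0.310676987 m = 205428.7979 revolutions
P = 2*pi*sqrt(a^3/mu) = 5785.1098 s
lifetime = N*P = 205428.7979 * 5785.1098 = 1.1884282e+09 s = 13754.9555 days
years = 13754.9555 / 365.25 = 37.6590 years

37.6590 years


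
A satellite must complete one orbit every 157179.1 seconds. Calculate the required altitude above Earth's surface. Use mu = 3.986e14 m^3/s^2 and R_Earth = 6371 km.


T = 157179.1 s
r = (mu*T^2/(4*pi^2))^(1/3) = (3.986e14 * 157179.1^2 / (4*pi^2))^(1/3)
r = 6.2949031e+07 m = 62949.0313 km
alt = r - R_E = 62949.0313 - 6371 = 56578.0313 km

56578.0313 km


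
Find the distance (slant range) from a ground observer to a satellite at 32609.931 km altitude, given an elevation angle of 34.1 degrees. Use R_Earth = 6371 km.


h = 32609.931 km, el = 34.1 deg
d = -R_E*sin(el) + sqrt((R_E*sin(el))^2 + 2*R_E*h + h^2)
d = -6371.0000*sin(0.5951573) + sqrt((6371.0000*0.560639)^2 + 2*6371.0000*32609.931 + 32609.931^2)
d = 35050.4594 km

35050.4594 km


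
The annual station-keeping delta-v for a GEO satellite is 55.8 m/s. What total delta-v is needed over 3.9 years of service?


dV = rate * years = 55.8 * 3.9
dV = 217.6200 m/s

217.6200 m/s


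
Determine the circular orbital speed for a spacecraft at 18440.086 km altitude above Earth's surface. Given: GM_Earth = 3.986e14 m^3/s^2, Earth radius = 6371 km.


r = R_E + alt = 6371.0 + 18440.086 = 24811.0860 km = 2.4811086e+07 m
v = sqrt(mu/r) = sqrt(3.986e14 / 2.4811086e+07) = 4008.1666 m/s = 4.0082 km/s

4.0082 km/s


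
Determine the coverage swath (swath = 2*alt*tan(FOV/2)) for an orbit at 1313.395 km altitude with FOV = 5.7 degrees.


FOV = 5.7 deg = 0.09948377 rad
swath = 2 * alt * tan(FOV/2) = 2 * 1313.395 * tan(0.04974188)
swath = 2 * 1313.395 * 0.04978295
swath = 130.7694 km

130.7694 km


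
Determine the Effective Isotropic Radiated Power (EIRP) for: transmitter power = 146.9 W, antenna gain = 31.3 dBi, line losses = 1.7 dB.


Pt = 146.9 W = 21.6702 dBW
EIRP = Pt_dBW + Gt - losses = 21.6702 + 31.3 - 1.7 = 51.2702 dBW

51.2702 dBW


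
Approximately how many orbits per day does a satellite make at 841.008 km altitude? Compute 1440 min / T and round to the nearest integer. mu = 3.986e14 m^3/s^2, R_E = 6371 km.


r = 7.212008e+06 m
T = 2*pi*sqrt(r^3/mu) = 6095.3061 s = 101.5884 min
revs/day = 1440 / 101.5884 = 14.1748
Rounded: 14 revolutions per day

14 revolutions per day


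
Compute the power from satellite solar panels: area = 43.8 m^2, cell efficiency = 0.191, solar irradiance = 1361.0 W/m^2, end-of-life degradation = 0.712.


P = area * eta * S * degradation
P = 43.8 * 0.191 * 1361.0 * 0.712
P = 8106.7279 W

8106.7279 W


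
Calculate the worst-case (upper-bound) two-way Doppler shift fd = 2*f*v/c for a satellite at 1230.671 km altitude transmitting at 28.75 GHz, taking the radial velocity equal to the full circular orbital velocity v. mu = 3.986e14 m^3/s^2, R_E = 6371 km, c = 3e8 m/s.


r = 7.601671e+06 m
v = sqrt(mu/r) = 7241.2595 m/s (worst-case radial velocity)
f = 28.75 GHz = 2.875e+10 Hz
fd = 2*f*v/c = 2*2.875e+10*7241.2595/3.0e+08
fd = 1.3879081e+06 Hz

1.3879e+06 Hz


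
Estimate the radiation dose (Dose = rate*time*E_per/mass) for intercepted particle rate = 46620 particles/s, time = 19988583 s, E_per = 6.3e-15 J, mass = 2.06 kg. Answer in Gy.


Total energy deposited = rate * time * E_per
  = 46620 * 19988583 * 6.3e-15 = 0.005870767 J
Dose = E_total / mass = 0.005870767 / 2.06
Dose = 0.002849887 Gy

0.0028 Gy
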